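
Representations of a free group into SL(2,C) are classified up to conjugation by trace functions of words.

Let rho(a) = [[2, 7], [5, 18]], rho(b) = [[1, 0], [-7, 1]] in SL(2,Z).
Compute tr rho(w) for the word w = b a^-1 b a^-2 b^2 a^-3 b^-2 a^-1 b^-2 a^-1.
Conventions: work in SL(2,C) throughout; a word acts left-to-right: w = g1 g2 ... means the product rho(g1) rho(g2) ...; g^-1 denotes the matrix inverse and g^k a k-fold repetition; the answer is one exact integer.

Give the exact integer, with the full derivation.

rho(b) = [[1, 0], [-7, 1]]
... * rho(a^-1) = [[18, -7], [-5, 2]]  ->  [[18, -7], [-131, 51]]
... * rho(b) = [[1, 0], [-7, 1]]  ->  [[67, -7], [-488, 51]]
... * rho(a^-1) = [[18, -7], [-5, 2]]  ->  [[1241, -483], [-9039, 3518]]
... * rho(a^-1) = [[18, -7], [-5, 2]]  ->  [[24753, -9653], [-180292, 70309]]
... * rho(b) = [[1, 0], [-7, 1]]  ->  [[92324, -9653], [-672455, 70309]]
... * rho(b) = [[1, 0], [-7, 1]]  ->  [[159895, -9653], [-1164618, 70309]]
... * rho(a^-1) = [[18, -7], [-5, 2]]  ->  [[2926375, -1138571], [-21314669, 8292944]]
... * rho(a^-1) = [[18, -7], [-5, 2]]  ->  [[58367605, -22761767], [-425128762, 165788571]]
... * rho(a^-1) = [[18, -7], [-5, 2]]  ->  [[1164425725, -454096769], [-8481260571, 3307478476]]
... * rho(b^-1) = [[1, 0], [7, 1]]  ->  [[-2014251658, -454096769], [14671088761, 3307478476]]
... * rho(b^-1) = [[1, 0], [7, 1]]  ->  [[-5192929041, -454096769], [37823438093, 3307478476]]
... * rho(a^-1) = [[18, -7], [-5, 2]]  ->  [[-91202238893, 35442309749], [664284493294, -258149109699]]
... * rho(b^-1) = [[1, 0], [7, 1]]  ->  [[156893929350, 35442309749], [-1142759274599, -258149109699]]
... * rho(b^-1) = [[1, 0], [7, 1]]  ->  [[404990097593, 35442309749], [-2949803042492, -258149109699]]
... * rho(a^-1) = [[18, -7], [-5, 2]]  ->  [[7112610207929, -2764046063653], [-51805709216361, 20132323078046]]
tr = 7112610207929 + 20132323078046 = 27244933285975

27244933285975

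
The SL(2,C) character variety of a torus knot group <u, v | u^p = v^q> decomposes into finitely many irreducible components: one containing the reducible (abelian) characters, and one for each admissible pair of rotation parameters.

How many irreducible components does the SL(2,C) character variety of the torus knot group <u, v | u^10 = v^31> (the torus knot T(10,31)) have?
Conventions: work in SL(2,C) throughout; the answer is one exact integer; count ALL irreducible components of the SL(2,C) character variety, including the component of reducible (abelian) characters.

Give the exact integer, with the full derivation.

136

For T(10,31): irreducibility forces the central element u^10 = v^31 to one of +I, -I.
This locks tr(u) to 2*cos(pi*alpha/10), alpha in 1..9, and tr(v) to 2*cos(pi*beta/31), beta in 1..30, on each component of irreducible characters.
u^10 = (-1)^alpha I and v^31 = (-1)^beta I must agree, so alpha and beta have equal parity.
count pairs: odd alpha (5 choices) x odd beta (15), plus even alpha (4) x even beta (15): 5*15 + 4*15 = 135.
That is 135 components of irreducible characters, and with the reducible (abelian) component the total is 136.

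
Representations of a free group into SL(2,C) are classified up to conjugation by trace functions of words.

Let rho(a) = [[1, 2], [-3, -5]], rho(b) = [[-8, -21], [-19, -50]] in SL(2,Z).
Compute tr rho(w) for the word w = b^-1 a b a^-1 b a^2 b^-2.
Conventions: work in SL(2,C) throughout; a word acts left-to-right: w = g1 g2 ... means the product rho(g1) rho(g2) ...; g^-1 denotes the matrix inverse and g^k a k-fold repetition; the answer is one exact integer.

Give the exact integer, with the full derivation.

-6000368292

rho(b^-1) = [[-50, 21], [19, -8]]
... * rho(a) = [[1, 2], [-3, -5]]  ->  [[-113, -205], [43, 78]]
... * rho(b) = [[-8, -21], [-19, -50]]  ->  [[4799, 12623], [-1826, -4803]]
... * rho(a^-1) = [[-5, -2], [3, 1]]  ->  [[13874, 3025], [-5279, -1151]]
... * rho(b) = [[-8, -21], [-19, -50]]  ->  [[-168467, -442604], [64101, 168409]]
... * rho(a) = [[1, 2], [-3, -5]]  ->  [[1159345, 1876086], [-441126, -713843]]
... * rho(a) = [[1, 2], [-3, -5]]  ->  [[-4468913, -7061740], [1700403, 2686963]]
... * rho(b^-1) = [[-50, 21], [19, -8]]  ->  [[89272590, -37353253], [-33967853, 14212759]]
... * rho(b^-1) = [[-50, 21], [19, -8]]  ->  [[-5173341307, 2173550414], [1968435071, -827026985]]
tr = -5173341307 + -827026985 = -6000368292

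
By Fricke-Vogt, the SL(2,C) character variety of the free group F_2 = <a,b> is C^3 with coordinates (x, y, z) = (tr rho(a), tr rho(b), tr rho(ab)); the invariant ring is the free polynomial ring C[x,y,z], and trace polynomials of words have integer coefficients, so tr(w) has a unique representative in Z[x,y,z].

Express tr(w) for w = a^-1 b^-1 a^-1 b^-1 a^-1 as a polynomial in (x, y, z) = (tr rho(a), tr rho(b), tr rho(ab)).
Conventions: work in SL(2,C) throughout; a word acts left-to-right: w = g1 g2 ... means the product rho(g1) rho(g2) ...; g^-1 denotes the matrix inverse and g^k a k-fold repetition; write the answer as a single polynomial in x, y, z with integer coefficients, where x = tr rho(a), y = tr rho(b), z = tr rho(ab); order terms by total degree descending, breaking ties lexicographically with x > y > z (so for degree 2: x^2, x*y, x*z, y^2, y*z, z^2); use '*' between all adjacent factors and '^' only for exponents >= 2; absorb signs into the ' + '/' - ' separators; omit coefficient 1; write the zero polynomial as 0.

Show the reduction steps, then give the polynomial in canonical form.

trace(a^-1) = trace(a) = x
trace(a^-2) = trace(a^-1) * trace(a) - trace(1) = x^2 - 2
trace(a^-1 b) = trace(b) * trace(a) - trace(b a) = x*y - z
trace(a^-2 b) = trace(a^-1 b) * trace(a) - trace(a^-1 b a) = x^2*y - x*z - y
trace(a^-1 b^-1 a^-1) = trace(a^-2) * trace(b) - trace(a^-2 b) = x*z - y
trace(b^2) = trace(b) * trace(b) - trace(1) = y^2 - 2
trace(b^2 a) = trace(b) * trace(a b) - trace(a) = y*z - x
trace(b a^-1 b) = trace(b^2) * trace(a) - trace(b^2 a) = x*y^2 - y*z - x
trace(b a b a) = trace(a b) * trace(a b) - trace(1) = z^2 - 2
trace(b a^-1 b a) = trace(b a b) * trace(a) - trace(b a b a) = x*y*z - x^2 - z^2 + 2
trace(a^-1 b a^-1 b) = trace(b a^-1 b) * trace(a) - trace(b a^-1 b a) = x^2*y^2 - 2*x*y*z + z^2 - 2
trace(a^-1 b^-1 a^-1 b) = trace(a^-1 b a^-1) * trace(b) - trace(a^-1 b a^-1 b) = x*y*z - y^2 - z^2 + 2
trace(a^-1 b^-1 a^-1 b^-1) = trace(a^-1 b^-1 a^-1) * trace(b) - trace(a^-1 b^-1 a^-1 b) = z^2 - 2
trace(a^-1 b^-1 a^-1 b^-1 a^-1) = trace(a^-1 b^-1 a^-1 b^-1) * trace(a) - trace(a^-1 b^-1 a^-1 b^-1 a) = x*z^2 - y*z - x

x*z^2 - y*z - x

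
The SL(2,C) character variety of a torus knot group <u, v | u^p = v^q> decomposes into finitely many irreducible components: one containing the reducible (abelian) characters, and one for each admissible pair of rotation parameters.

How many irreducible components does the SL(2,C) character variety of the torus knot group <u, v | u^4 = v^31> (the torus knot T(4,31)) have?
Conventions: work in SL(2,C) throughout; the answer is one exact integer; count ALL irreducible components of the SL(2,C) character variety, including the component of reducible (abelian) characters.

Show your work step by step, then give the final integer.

For T(4,31): irreducibility forces the central element u^4 = v^31 to one of +I, -I.
So on each irreducible component the traces are pinned: tr(u) = 2*cos(pi*alpha/4) with 1 <= alpha <= 3, tr(v) = 2*cos(pi*beta/31) with 1 <= beta <= 30.
The two central values (-1)^alpha I and (-1)^beta I must be the same matrix, so alpha and beta share a parity.
Counting: 2 odd alphas x 15 odd betas + 1 even alphas x 15 even betas = 30 + 15 = 45.
components with irreducible characters: 45; plus the single component of reducible (abelian) characters: total 46.

46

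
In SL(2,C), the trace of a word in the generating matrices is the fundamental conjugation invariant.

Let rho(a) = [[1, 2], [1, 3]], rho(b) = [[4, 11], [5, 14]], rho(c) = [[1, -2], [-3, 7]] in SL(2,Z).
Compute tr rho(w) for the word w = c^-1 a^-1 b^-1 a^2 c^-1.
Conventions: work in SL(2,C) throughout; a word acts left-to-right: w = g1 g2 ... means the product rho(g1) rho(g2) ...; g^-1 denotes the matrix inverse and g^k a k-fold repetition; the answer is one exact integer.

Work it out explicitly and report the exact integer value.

rho(c^-1) = [[7, 2], [3, 1]]
... * rho(a^-1) = [[3, -2], [-1, 1]]  ->  [[19, -12], [8, -5]]
... * rho(b^-1) = [[14, -11], [-5, 4]]  ->  [[326, -257], [137, -108]]
... * rho(a) = [[1, 2], [1, 3]]  ->  [[69, -119], [29, -50]]
... * rho(a) = [[1, 2], [1, 3]]  ->  [[-50, -219], [-21, -92]]
... * rho(c^-1) = [[7, 2], [3, 1]]  ->  [[-1007, -319], [-423, -134]]
tr = -1007 + -134 = -1141

-1141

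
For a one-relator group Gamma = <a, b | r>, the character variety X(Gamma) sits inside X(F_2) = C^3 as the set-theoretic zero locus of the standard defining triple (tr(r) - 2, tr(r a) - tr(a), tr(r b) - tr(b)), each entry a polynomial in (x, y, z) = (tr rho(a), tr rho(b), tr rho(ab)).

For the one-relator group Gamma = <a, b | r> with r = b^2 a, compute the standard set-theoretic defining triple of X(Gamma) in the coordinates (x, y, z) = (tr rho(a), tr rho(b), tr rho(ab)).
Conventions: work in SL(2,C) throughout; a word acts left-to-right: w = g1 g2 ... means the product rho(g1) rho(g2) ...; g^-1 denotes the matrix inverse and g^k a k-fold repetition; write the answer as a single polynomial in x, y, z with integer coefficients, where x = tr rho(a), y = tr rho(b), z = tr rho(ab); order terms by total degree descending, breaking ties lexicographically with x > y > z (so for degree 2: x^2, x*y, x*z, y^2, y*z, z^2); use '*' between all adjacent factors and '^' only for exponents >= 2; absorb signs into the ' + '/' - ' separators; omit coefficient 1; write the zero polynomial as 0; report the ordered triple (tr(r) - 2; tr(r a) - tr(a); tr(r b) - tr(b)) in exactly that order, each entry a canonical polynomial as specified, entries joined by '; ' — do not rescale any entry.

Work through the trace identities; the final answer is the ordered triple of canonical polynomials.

apply: tr(b^2 a) = tr(b) tr(a b) - tr(a) = y*z - x
tr(b^2) = tr(b) tr(b) - tr(1) = y^2 - 2
use: tr(b^2 a^2) = tr(a) tr(b^2 a) - tr(b^2) = x*y*z - x^2 - y^2 + 2
apply: tr(b^2 a b) = tr(b) tr(b a b) - tr(b a)   [square of b] = y^2*z - x*y - z
assemble the triple (tr(r) - 2; tr(r a) - x; tr(r b) - y)

y*z - x - 2; x*y*z - x^2 - y^2 - x + 2; y^2*z - x*y - y - z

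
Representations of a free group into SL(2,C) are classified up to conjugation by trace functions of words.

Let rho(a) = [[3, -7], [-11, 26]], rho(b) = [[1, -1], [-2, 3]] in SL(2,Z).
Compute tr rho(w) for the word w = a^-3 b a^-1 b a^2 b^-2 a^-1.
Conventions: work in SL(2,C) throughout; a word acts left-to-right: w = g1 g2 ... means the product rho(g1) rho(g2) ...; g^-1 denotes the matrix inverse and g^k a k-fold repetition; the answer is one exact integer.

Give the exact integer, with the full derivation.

rho(a^-1) = [[26, 7], [11, 3]]
... * rho(a^-1) = [[26, 7], [11, 3]]  ->  [[753, 203], [319, 86]]
... * rho(a^-1) = [[26, 7], [11, 3]]  ->  [[21811, 5880], [9240, 2491]]
... * rho(b) = [[1, -1], [-2, 3]]  ->  [[10051, -4171], [4258, -1767]]
... * rho(a^-1) = [[26, 7], [11, 3]]  ->  [[215445, 57844], [91271, 24505]]
... * rho(b) = [[1, -1], [-2, 3]]  ->  [[99757, -41913], [42261, -17756]]
... * rho(a) = [[3, -7], [-11, 26]]  ->  [[760314, -1788037], [322099, -757483]]
... * rho(a) = [[3, -7], [-11, 26]]  ->  [[21949349, -51811160], [9298610, -21949251]]
... * rho(b^-1) = [[3, 1], [2, 1]]  ->  [[-37774273, -29861811], [-16002672, -12650641]]
... * rho(b^-1) = [[3, 1], [2, 1]]  ->  [[-173046441, -67636084], [-73309298, -28653313]]
... * rho(a^-1) = [[26, 7], [11, 3]]  ->  [[-5243204390, -1414233339], [-2221228191, -599125025]]
tr = -5243204390 + -599125025 = -5842329415

-5842329415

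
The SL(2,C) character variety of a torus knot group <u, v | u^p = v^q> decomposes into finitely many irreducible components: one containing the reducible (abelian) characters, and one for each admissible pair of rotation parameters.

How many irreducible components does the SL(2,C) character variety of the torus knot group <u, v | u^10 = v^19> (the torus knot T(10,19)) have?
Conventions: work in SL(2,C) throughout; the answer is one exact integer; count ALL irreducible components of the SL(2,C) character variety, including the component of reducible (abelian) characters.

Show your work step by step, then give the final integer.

82

For T(10,19): irreducibility forces the central element u^10 = v^19 to one of +I, -I.
On an irreducible component, tr(u) is locked at 2*cos(pi*alpha/10) for some alpha in 1..9, and tr(v) at 2*cos(pi*beta/19) for some beta in 1..18.
Consistency of u^10 = (-1)^alpha I with v^19 = (-1)^beta I forces alpha = beta (mod 2).
Enumerate parity-matched pairs: 5*9 odd-odd plus 4*9 even-even gives 81.
That is 81 components of irreducible characters, and with the reducible (abelian) component the total is 82.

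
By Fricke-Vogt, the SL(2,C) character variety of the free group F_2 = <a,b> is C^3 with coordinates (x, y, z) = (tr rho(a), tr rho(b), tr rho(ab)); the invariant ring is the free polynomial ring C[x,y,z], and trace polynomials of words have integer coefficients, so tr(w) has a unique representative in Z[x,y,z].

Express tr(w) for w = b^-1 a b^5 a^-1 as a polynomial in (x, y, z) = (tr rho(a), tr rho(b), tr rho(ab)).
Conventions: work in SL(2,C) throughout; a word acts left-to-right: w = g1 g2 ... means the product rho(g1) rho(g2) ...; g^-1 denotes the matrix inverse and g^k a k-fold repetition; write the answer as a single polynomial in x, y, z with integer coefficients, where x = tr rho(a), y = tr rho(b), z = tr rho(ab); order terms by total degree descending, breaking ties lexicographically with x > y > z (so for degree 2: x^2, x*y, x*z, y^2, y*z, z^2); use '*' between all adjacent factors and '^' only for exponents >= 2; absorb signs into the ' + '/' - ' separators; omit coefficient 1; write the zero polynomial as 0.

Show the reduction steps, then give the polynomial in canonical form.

-x*y^5*z + x^2*y^4 + y^6 + y^4*z^2 + 3*x*y^3*z - 3*x^2*y^2 - 6*y^4 - 3*y^2*z^2 - x*y*z + x^2 + 9*y^2 + z^2 - 2

next, tr(b^2) = tr(b) tr(b) - tr(1)   [square of b] = y^2 - 2
tr(b^3) = tr(b) tr(b^2) - tr(b)   [square of b] = y^3 - 3*y
tr(b^4) = tr(b) tr(b^3) - tr(b^2)   [square of b] = y^4 - 4*y^2 + 2
tr(b^5) = tr(b) tr(b^4) - tr(b^3)   [square of b] = y^5 - 5*y^3 + 5*y
and tr(a b^2) = tr(b) tr(a b) - tr(a)   [square of b] = y*z - x
and tr(b a b^2) = tr(b) tr(a b^2) - tr(a b)   [square of b] = y^2*z - x*y - z
and tr(b^2 a b^2) = tr(b) tr(b a b^2) - tr(b a b)   [square of b] = y^3*z - x*y^2 - 2*y*z + x
and tr(a b^5) = tr(b) tr(b^2 a b^2) - tr(b^2 a b)   [square of b] = y^4*z - x*y^3 - 3*y^2*z + 2*x*y + z
tr(b a b^5) = tr(b) tr(a b^5) - tr(a b^4)   [square of b] = y^5*z - x*y^4 - 4*y^3*z + 3*x*y^2 + 3*y*z - x
and tr(a b a b) = tr(b a) tr(b a) - tr(1)   [split at a repeated b] = z^2 - 2
next, tr(a b a) = tr(a) tr(b a) - tr(b)   [square of a] = x*z - y
tr(a b a b^2) = tr(b) tr(a b a b) - tr(a b a)   [square of b] = y*z^2 - x*z - y
tr(a b a b^3) = tr(b) tr(a b a b^2) - tr(a b a b)   [square of b] = y^2*z^2 - x*y*z - y^2 - z^2 + 2
next, tr(b a b a b^3) = tr(b) tr(a b a b^3) - tr(a b a b^2)   [square of b] = y^3*z^2 - x*y^2*z - y^3 - 2*y*z^2 + x*z + 3*y
tr(b a b^5 a) = tr(b) tr(b a b a b^3) - tr(b a b a b^2)   [square of b] = y^4*z^2 - x*y^3*z - y^4 - 3*y^2*z^2 + 2*x*y*z + 4*y^2 + z^2 - 2
tr(a b^5 a^-1 b) = tr(b a b^5) tr(a) - tr(b a b^5 a)   [inverse elimination on a] = x*y^5*z - x^2*y^4 - y^4*z^2 - 3*x*y^3*z + 3*x^2*y^2 + y^4 + 3*y^2*z^2 + x*y*z - x^2 - 4*y^2 - z^2 + 2
tr(b^-1 a b^5 a^-1) = tr(a b^5 a^-1) tr(b) - tr(a b^5 a^-1 b)   [inverse elimination on b] = -x*y^5*z + x^2*y^4 + y^6 + y^4*z^2 + 3*x*y^3*z - 3*x^2*y^2 - 6*y^4 - 3*y^2*z^2 - x*y*z + x^2 + 9*y^2 + z^2 - 2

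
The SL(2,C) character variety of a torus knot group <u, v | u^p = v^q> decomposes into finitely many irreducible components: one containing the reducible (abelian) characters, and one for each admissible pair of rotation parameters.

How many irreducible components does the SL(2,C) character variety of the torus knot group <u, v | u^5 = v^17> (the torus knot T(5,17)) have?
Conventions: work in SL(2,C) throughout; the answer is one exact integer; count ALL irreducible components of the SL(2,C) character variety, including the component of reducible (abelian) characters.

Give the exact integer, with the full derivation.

In the torus knot group T(5,17), u^5 = v^17 is central, so an irreducible representation sends it to +I or -I (Schur).
On an irreducible component, tr(u) is locked at 2*cos(pi*alpha/5) for some alpha in 1..4, and tr(v) at 2*cos(pi*beta/17) for some beta in 1..16.
The two central values (-1)^alpha I and (-1)^beta I must be the same matrix, so alpha and beta share a parity.
count pairs: odd alpha (2 choices) x odd beta (8), plus even alpha (2) x even beta (8): 2*8 + 2*8 = 32.
That is 32 components of irreducible characters, and with the reducible (abelian) component the total is 33.

33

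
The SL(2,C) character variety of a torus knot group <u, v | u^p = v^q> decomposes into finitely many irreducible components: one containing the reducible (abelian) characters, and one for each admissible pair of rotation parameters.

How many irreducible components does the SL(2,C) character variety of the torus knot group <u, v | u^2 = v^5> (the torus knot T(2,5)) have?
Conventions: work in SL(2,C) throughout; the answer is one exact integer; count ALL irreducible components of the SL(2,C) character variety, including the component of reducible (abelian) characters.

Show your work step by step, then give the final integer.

3

In the torus knot group T(2,5), u^2 = v^5 is central, so an irreducible representation sends it to +I or -I (Schur).
On an irreducible component, tr(u) is locked at 2*cos(pi*alpha/2) for some alpha in 1..1, and tr(v) at 2*cos(pi*beta/5) for some beta in 1..4.
The two central values (-1)^alpha I and (-1)^beta I must be the same matrix, so alpha and beta share a parity.
Counting: 1 odd alphas x 2 odd betas + 0 even alphas x 2 even betas = 2 + 0 = 2.
Total: 2 irreducible-character components + 1 reducible (abelian) component = 3.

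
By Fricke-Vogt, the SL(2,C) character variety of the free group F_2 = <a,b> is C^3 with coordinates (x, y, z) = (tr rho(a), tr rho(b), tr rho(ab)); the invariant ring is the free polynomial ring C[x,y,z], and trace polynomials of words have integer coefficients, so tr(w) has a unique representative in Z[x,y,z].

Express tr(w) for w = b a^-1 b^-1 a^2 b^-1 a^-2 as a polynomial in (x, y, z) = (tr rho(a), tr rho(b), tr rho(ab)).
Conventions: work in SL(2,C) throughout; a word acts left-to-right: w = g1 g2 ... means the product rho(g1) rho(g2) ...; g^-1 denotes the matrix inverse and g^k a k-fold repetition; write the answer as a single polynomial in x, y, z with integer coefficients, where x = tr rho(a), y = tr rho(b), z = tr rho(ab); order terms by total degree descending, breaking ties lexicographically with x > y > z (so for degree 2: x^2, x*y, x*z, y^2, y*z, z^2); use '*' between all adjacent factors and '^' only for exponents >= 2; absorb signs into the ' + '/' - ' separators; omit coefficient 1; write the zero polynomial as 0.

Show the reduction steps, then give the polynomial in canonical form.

x^4*y^2*z - x^5*y - x^3*y^3 - 2*x^3*y*z^2 + x^4*z + x^2*z^3 + 5*x^3*y + x*y^3 + x*y*z^2 - 4*x^2*z - 4*x*y + z

trace(b a b) = trace(b) * trace(a b) - trace(a)   [square of b] = y*z - x
trace(b a b a) = trace(a b) * trace(a b) - trace(1)   [split at a repeated a] = z^2 - 2
reduce: trace(a b a^-1 b) = trace(b a b) * trace(a) - trace(b a b a)   [inverse elimination on a] = x*y*z - x^2 - z^2 + 2
reduce: trace(b a^-1 b^-1 a) = trace(a b a^-1) * trace(b) - trace(a b a^-1 b)   [inverse elimination on b] = -x*y*z + x^2 + y^2 + z^2 - 2
reduce: trace(a^2 b) = trace(a) * trace(b a) - trace(b)   [square of a] = x*z - y
reduce: trace(a^2) = trace(a) * trace(a) - trace(1)   [square of a] = x^2 - 2
so trace(b^2 a^2) = trace(b) * trace(a^2 b) - trace(a^2)   [square of b] = x*y*z - x^2 - y^2 + 2
trace(b a^3 b) = trace(a) * trace(b^2 a^2) - trace(b^2 a)   [square of a] = x^2*y*z - x^3 - x*y^2 - y*z + 3*x
trace(b a b a^2) = trace(a) * trace(b a b a) - trace(b a b)   [square of a] = x*z^2 - y*z - x
so trace(b a^3 b a) = trace(a) * trace(b a b a^2) - trace(b a b a)   [square of a] = x^2*z^2 - x*y*z - x^2 - z^2 + 2
trace(a^2 b a^-1 b a) = trace(b a^3 b) * trace(a) - trace(b a^3 b a)   [inverse elimination on a] = x^3*y*z - x^4 - x^2*y^2 - x^2*z^2 + 4*x^2 + z^2 - 2
trace(b^2 a b a) = trace(b) * trace(a b a b) - trace(a b a)   [square of b] = y*z^2 - x*z - y
reduce: trace(b^2 a b) = trace(b) * trace(b a b) - trace(b a)   [square of b] = y^2*z - x*y - z
trace(b a b a^2 b) = trace(a) * trace(b^2 a b a) - trace(b^2 a b)   [square of a] = x*y*z^2 - x^2*z - y^2*z + z
so trace(b a b a b a) = trace(b a) * trace(b a b a) - trace(b^-1 a^-1)   [split at a repeated b] = z^3 - 3*z
reduce: trace(b a b a^2 b a) = trace(a) * trace(b a b a b a) - trace(b a b a b)   [square of a] = x*z^3 - y*z^2 - 2*x*z + y
so trace(a^2 b a^-1 b a b) = trace(b a b a^2 b) * trace(a) - trace(b a b a^2 b a)   [inverse elimination on a] = x^2*y*z^2 - x^3*z - x*y^2*z - x*z^3 + y*z^2 + 3*x*z - y
trace(b^-1 a^2 b a^-1 b a) = trace(a^2 b a^-1 b a) * trace(b) - trace(a^2 b a^-1 b a b)   [inverse elimination on b] = x^3*y^2*z - x^4*y - x^2*y^3 - 2*x^2*y*z^2 + x^3*z + x*y^2*z + x*z^3 + 4*x^2*y - 3*x*z - y
so trace(a^-1 b a^-1 b^-1 a^2 b) = trace(b^-1 a^2 b a^-1 b) * trace(a) - trace(b^-1 a^2 b a^-1 b a)   [inverse elimination on a] = -x^3*y^2*z + x^4*y + x^2*y^3 + 2*x^2*y*z^2 - x^3*z - x*y^2*z - x*z^3 - 4*x^2*y + 4*x*z + y
trace(b a^-1 b^-1 a^2 b^-1 a^-1) = trace(a^-1 b a^-1 b^-1 a^2) * trace(b) - trace(a^-1 b a^-1 b^-1 a^2 b)   [inverse elimination on b] = x^3*y^2*z - x^4*y - x^2*y^3 - 2*x^2*y*z^2 + x^3*z + x*z^3 + 5*x^2*y + y^3 + y*z^2 - 4*x*z - 3*y
reduce: trace(b^-1 a) = trace(a) * trace(b) - trace(a b)   [inverse elimination on b] = x*y - z
trace(b a^-1 b^-1 a^2 b^-1 a^-2) = trace(b a^-1 b^-1 a^2 b^-1 a^-1) * trace(a) - trace(b a^-1 b^-1 a^2 b^-1)   [inverse elimination on a] = x^4*y^2*z - x^5*y - x^3*y^3 - 2*x^3*y*z^2 + x^4*z + x^2*z^3 + 5*x^3*y + x*y^3 + x*y*z^2 - 4*x^2*z - 4*x*y + z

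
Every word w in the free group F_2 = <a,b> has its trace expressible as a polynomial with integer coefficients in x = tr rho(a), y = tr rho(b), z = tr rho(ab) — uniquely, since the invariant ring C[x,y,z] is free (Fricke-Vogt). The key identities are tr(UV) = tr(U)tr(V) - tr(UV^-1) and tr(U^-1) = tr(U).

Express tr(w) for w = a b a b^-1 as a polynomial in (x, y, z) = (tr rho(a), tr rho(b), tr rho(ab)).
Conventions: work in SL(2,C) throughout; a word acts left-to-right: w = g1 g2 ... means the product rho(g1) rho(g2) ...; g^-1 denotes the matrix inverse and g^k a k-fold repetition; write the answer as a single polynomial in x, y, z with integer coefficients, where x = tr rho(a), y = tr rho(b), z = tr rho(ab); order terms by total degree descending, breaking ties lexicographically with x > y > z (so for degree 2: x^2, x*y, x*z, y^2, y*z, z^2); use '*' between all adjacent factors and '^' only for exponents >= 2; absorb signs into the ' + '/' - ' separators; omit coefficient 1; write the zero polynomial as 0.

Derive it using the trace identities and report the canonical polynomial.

tr(a b a) = tr(a)*tr(b a) - tr(b) = x*z - y
tr(a b a b) = tr(a b)*tr(a b) - tr(1) = z^2 - 2
tr(a b a b^-1) = tr(a b a)*tr(b) - tr(a b a b) = x*y*z - y^2 - z^2 + 2

x*y*z - y^2 - z^2 + 2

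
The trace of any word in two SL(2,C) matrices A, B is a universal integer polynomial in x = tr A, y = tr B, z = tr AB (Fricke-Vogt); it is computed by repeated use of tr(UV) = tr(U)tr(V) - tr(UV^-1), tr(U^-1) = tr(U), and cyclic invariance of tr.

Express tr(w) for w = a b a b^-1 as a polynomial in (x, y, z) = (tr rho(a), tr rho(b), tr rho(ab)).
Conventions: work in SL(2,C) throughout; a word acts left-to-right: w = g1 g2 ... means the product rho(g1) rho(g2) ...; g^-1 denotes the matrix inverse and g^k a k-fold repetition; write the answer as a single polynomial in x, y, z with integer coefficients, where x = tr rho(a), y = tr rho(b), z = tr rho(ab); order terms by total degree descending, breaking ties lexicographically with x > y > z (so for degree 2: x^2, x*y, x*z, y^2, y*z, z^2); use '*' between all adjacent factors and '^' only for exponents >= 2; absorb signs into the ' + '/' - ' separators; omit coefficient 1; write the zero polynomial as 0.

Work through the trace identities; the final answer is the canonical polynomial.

tr(a b a) = tr(a)*tr(b a) - tr(b) = x*z - y
tr(a b a b) = tr(a b)*tr(a b) - tr(1) = z^2 - 2
tr(a b a b^-1) = tr(a b a)*tr(b) - tr(a b a b) = x*y*z - y^2 - z^2 + 2

x*y*z - y^2 - z^2 + 2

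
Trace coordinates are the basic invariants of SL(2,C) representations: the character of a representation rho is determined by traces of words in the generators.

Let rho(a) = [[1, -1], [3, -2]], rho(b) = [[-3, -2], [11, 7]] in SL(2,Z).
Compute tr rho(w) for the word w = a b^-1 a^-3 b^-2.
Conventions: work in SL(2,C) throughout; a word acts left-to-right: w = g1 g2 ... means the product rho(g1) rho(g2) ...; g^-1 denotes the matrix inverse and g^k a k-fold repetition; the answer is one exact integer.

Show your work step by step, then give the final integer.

454

rho(a) = [[1, -1], [3, -2]]
... * rho(b^-1) = [[7, 2], [-11, -3]]  ->  [[18, 5], [43, 12]]
... * rho(a^-1) = [[-2, 1], [-3, 1]]  ->  [[-51, 23], [-122, 55]]
... * rho(a^-1) = [[-2, 1], [-3, 1]]  ->  [[33, -28], [79, -67]]
... * rho(a^-1) = [[-2, 1], [-3, 1]]  ->  [[18, 5], [43, 12]]
... * rho(b^-1) = [[7, 2], [-11, -3]]  ->  [[71, 21], [169, 50]]
... * rho(b^-1) = [[7, 2], [-11, -3]]  ->  [[266, 79], [633, 188]]
tr = 266 + 188 = 454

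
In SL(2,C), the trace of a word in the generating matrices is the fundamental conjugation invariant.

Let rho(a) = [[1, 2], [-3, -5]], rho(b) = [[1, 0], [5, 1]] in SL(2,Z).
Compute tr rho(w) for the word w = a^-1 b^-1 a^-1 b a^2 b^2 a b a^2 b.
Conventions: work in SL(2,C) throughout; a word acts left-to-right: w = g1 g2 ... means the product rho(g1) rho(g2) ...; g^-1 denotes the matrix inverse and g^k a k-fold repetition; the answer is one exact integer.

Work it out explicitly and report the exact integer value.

rho(a^-1) = [[-5, -2], [3, 1]]
... * rho(b^-1) = [[1, 0], [-5, 1]]  ->  [[5, -2], [-2, 1]]
... * rho(a^-1) = [[-5, -2], [3, 1]]  ->  [[-31, -12], [13, 5]]
... * rho(b) = [[1, 0], [5, 1]]  ->  [[-91, -12], [38, 5]]
... * rho(a) = [[1, 2], [-3, -5]]  ->  [[-55, -122], [23, 51]]
... * rho(a) = [[1, 2], [-3, -5]]  ->  [[311, 500], [-130, -209]]
... * rho(b) = [[1, 0], [5, 1]]  ->  [[2811, 500], [-1175, -209]]
... * rho(b) = [[1, 0], [5, 1]]  ->  [[5311, 500], [-2220, -209]]
... * rho(a) = [[1, 2], [-3, -5]]  ->  [[3811, 8122], [-1593, -3395]]
... * rho(b) = [[1, 0], [5, 1]]  ->  [[44421, 8122], [-18568, -3395]]
... * rho(a) = [[1, 2], [-3, -5]]  ->  [[20055, 48232], [-8383, -20161]]
... * rho(a) = [[1, 2], [-3, -5]]  ->  [[-124641, -201050], [52100, 84039]]
... * rho(b) = [[1, 0], [5, 1]]  ->  [[-1129891, -201050], [472295, 84039]]
tr = -1129891 + 84039 = -1045852

-1045852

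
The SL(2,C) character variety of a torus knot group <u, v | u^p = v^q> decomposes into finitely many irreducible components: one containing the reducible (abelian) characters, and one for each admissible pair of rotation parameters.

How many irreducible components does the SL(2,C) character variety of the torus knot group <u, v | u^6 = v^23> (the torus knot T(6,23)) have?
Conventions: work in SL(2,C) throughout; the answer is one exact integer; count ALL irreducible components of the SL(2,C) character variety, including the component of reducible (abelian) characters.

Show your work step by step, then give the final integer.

56

In the torus knot group T(6,23), u^6 = v^23 is central, so an irreducible representation sends it to +I or -I (Schur).
This locks tr(u) to 2*cos(pi*alpha/6), alpha in 1..5, and tr(v) to 2*cos(pi*beta/23), beta in 1..22, on each component of irreducible characters.
u^6 = (-1)^alpha I and v^23 = (-1)^beta I must agree, so alpha and beta have equal parity.
count pairs: odd alpha (3 choices) x odd beta (11), plus even alpha (2) x even beta (11): 3*11 + 2*11 = 55.
components with irreducible characters: 55; plus the single component of reducible (abelian) characters: total 56.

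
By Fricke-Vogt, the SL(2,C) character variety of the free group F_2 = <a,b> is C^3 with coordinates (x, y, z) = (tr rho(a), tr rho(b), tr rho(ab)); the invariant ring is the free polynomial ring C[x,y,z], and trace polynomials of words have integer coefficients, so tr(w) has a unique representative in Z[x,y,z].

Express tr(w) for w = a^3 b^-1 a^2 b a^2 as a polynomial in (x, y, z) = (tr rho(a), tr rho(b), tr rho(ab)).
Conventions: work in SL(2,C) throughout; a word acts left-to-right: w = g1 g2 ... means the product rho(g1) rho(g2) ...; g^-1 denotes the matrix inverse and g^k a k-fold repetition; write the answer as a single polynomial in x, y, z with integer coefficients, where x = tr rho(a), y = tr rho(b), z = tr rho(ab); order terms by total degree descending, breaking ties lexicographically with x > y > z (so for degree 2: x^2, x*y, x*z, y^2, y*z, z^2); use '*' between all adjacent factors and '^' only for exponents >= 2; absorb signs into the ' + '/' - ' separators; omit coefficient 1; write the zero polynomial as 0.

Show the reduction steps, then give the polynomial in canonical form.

x^6*y*z - x^5*y^2 - x^5*z^2 - 3*x^4*y*z + 3*x^3*y^2 + 3*x^3*z^2 + x^2*y*z + x^3 - x*y^2 - x*z^2 - 3*x

trace(b a^2) = trace(a) trace(b a) - trace(b) = x*z - y
trace(a b a^2) = trace(a) trace(b a^2) - trace(b a) = x^2*z - x*y - z
so trace(b a^4) = trace(a) trace(a b a^2) - trace(a b a) = x^3*z - x^2*y - 2*x*z + y
trace(a b a^4) = trace(a) trace(b a^4) - trace(b a^3) = x^4*z - x^3*y - 3*x^2*z + 2*x*y + z
trace(b a^6) = trace(a) trace(a b a^4) - trace(a b a^3) = x^5*z - x^4*y - 4*x^3*z + 3*x^2*y + 3*x*z - y
trace(a^2 b a^5) = trace(a) trace(b a^6) - trace(b a^5) = x^6*z - x^5*y - 5*x^4*z + 4*x^3*y + 6*x^2*z - 3*x*y - z
reduce: trace(b a b a) = trace(b a) trace(b a) - trace(1)   [split at repeated b] = z^2 - 2
trace(b a b) = trace(b) trace(a b) - trace(a) = y*z - x
trace(b a^2 b a) = trace(a) trace(b a b a) - trace(b a b) = x*z^2 - y*z - x
so trace(a^2) = trace(a) trace(a) - trace(1) = x^2 - 2
so trace(b a^2 b) = trace(b) trace(a^2 b) - trace(a^2) = x*y*z - x^2 - y^2 + 2
so trace(a b a^2 b a) = trace(a) trace(b a^2 b a) - trace(b a^2 b) = x^2*z^2 - 2*x*y*z + y^2 - 2
reduce: trace(b a^2 b a^3) = trace(a) trace(a b a^2 b a) - trace(a b a^2 b) = x^3*z^2 - 2*x^2*y*z + x*y^2 - x*z^2 + y*z - x
so trace(b a^2 b a^4) = trace(a) trace(b a^2 b a^3) - trace(b a^2 b a^2) = x^4*z^2 - 2*x^3*y*z + x^2*y^2 - 2*x^2*z^2 + 3*x*y*z - x^2 - y^2 + 2
reduce: trace(a^2 b a^5 b) = trace(a) trace(b a^2 b a^4) - trace(b a^2 b a^3) = x^5*z^2 - 2*x^4*y*z + x^3*y^2 - 3*x^3*z^2 + 5*x^2*y*z - x^3 - 2*x*y^2 + x*z^2 - y*z + 3*x
so trace(a^3 b^-1 a^2 b a^2) = trace(a^2 b a^5) trace(b) - trace(a^2 b a^5 b) = x^6*y*z - x^5*y^2 - x^5*z^2 - 3*x^4*y*z + 3*x^3*y^2 + 3*x^3*z^2 + x^2*y*z + x^3 - x*y^2 - x*z^2 - 3*x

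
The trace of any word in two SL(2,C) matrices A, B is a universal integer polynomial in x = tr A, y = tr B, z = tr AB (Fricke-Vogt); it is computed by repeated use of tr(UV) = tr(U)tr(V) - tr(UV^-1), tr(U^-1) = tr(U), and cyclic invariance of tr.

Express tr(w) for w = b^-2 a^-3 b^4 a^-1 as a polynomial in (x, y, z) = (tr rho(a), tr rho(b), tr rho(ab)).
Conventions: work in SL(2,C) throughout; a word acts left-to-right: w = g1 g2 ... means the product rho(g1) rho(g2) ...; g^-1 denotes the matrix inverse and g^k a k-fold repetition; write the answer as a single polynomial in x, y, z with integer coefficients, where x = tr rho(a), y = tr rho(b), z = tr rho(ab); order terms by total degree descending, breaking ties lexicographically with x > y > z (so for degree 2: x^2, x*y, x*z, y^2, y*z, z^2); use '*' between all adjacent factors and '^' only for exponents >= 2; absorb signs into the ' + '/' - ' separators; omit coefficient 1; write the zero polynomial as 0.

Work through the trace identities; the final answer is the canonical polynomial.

trace(b^2) = trace(b) trace(b) - trace(1) = y^2 - 2
reduce: trace(b^2 a) = trace(b) trace(a b) - trace(a) = y*z - x
so trace(a^-1 b^2) = trace(b^2) trace(a) - trace(b^2 a) = x*y^2 - y*z - x
trace(b^2 a^-2) = trace(a^-1 b^2) trace(a) - trace(a^-1 b^2 a) = x^2*y^2 - x*y*z - x^2 - y^2 + 2
reduce: trace(a^-3 b^2) = trace(b^2 a^-2) trace(a) - trace(b^2 a^-1) = x^3*y^2 - x^2*y*z - x^3 - 2*x*y^2 + y*z + 3*x
trace(b^3) = trace(b) trace(b^2) - trace(b) = y^3 - 3*y
so trace(b^4) = trace(b) trace(b^3) - trace(b^2) = y^4 - 4*y^2 + 2
so trace(b a b^2) = trace(b) trace(a b^2) - trace(a b) = y^2*z - x*y - z
trace(b^4 a) = trace(b) trace(b a b^2) - trace(b a b) = y^3*z - x*y^2 - 2*y*z + x
trace(a^-1 b^4) = trace(b^4) trace(a) - trace(b^4 a) = x*y^4 - y^3*z - 3*x*y^2 + 2*y*z + x
reduce: trace(b^4 a b) = trace(b) trace(b a b^3) - trace(b a b^2) = y^4*z - x*y^3 - 3*y^2*z + 2*x*y + z
so trace(a b a b) = trace(b a) trace(b a) - trace(1)   [split at repeated b] = z^2 - 2
trace(a b a) = trace(a) trace(b a) - trace(b) = x*z - y
so trace(b a b a b) = trace(b) trace(a b a b) - trace(a b a) = y*z^2 - x*z - y
trace(b a b a b^2) = trace(b) trace(b a b a b) - trace(b a b a) = y^2*z^2 - x*y*z - y^2 - z^2 + 2
trace(b^4 a b a) = trace(b) trace(b a b a b^2) - trace(b a b a b) = y^3*z^2 - x*y^2*z - y^3 - 2*y*z^2 + x*z + 3*y
trace(a^-1 b^4 a b) = trace(b^4 a b) trace(a) - trace(b^4 a b a) = x*y^4*z - x^2*y^3 - y^3*z^2 - 2*x*y^2*z + 2*x^2*y + y^3 + 2*y*z^2 - 3*y
so trace(a^-2 b^4 a b) = trace(a^-1 b^4 a b) trace(a) - trace(a^-1 b^4 a b a) = x^2*y^4*z - x^3*y^3 - x*y^3*z^2 - 2*x^2*y^2*z - y^4*z + 2*x^3*y + 2*x*y^3 + 2*x*y*z^2 + 3*y^2*z - 5*x*y - z
trace(b^4 a b^-1 a^-2) = trace(a^-2 b^4 a) trace(b) - trace(a^-2 b^4 a b) = -x^2*y^4*z + x^3*y^3 + x*y^5 + x*y^3*z^2 + 2*x^2*y^2*z - 2*x^3*y - 5*x*y^3 - 2*x*y*z^2 - y^2*z + 6*x*y + z
reduce: trace(b^4 a b^-1 a^-1) = trace(a^-1 b^4 a) trace(b) - trace(a^-1 b^4 a b) = -x*y^4*z + x^2*y^3 + y^5 + y^3*z^2 + 2*x*y^2*z - 2*x^2*y - 5*y^3 - 2*y*z^2 + 5*y
trace(b^-1 a^-3 b^4 a) = trace(b^4 a b^-1 a^-2) trace(a) - trace(b^4 a b^-1 a^-1) = -x^3*y^4*z + x^4*y^3 + x^2*y^5 + x^2*y^3*z^2 + 2*x^3*y^2*z + x*y^4*z - 2*x^4*y - 6*x^2*y^3 - 2*x^2*y*z^2 - y^5 - y^3*z^2 - 3*x*y^2*z + 8*x^2*y + 5*y^3 + 2*y*z^2 + x*z - 5*y
trace(a^-2 b^4) = trace(b^4 a^-1) trace(a) - trace(b^4) = x^2*y^4 - x*y^3*z - 3*x^2*y^2 - y^4 + 2*x*y*z + x^2 + 4*y^2 - 2
trace(b^-2 a^-3 b^4 a) = trace(b^-1 a^-3 b^4 a) trace(b) - trace(b^-1 a^-3 b^4 a b) = -x^3*y^5*z + x^4*y^4 + x^2*y^6 + x^2*y^4*z^2 + 2*x^3*y^3*z + x*y^5*z - 2*x^4*y^2 - 7*x^2*y^4 - 2*x^2*y^2*z^2 - y^6 - y^4*z^2 - 2*x*y^3*z + 11*x^2*y^2 + 6*y^4 + 2*y^2*z^2 - x*y*z - x^2 - 9*y^2 + 2
so trace(b^-2 a^-3 b^4 a^-1) = trace(b^-2 a^-3 b^4) trace(a) - trace(b^-2 a^-3 b^4 a) = x^3*y^5*z - x^4*y^4 - x^2*y^6 - x^2*y^4*z^2 - 2*x^3*y^3*z - x*y^5*z + 3*x^4*y^2 + 7*x^2*y^4 + 2*x^2*y^2*z^2 + y^6 + y^4*z^2 - x^3*y*z + 2*x*y^3*z - x^4 - 13*x^2*y^2 - 6*y^4 - 2*y^2*z^2 + 2*x*y*z + 4*x^2 + 9*y^2 - 2

x^3*y^5*z - x^4*y^4 - x^2*y^6 - x^2*y^4*z^2 - 2*x^3*y^3*z - x*y^5*z + 3*x^4*y^2 + 7*x^2*y^4 + 2*x^2*y^2*z^2 + y^6 + y^4*z^2 - x^3*y*z + 2*x*y^3*z - x^4 - 13*x^2*y^2 - 6*y^4 - 2*y^2*z^2 + 2*x*y*z + 4*x^2 + 9*y^2 - 2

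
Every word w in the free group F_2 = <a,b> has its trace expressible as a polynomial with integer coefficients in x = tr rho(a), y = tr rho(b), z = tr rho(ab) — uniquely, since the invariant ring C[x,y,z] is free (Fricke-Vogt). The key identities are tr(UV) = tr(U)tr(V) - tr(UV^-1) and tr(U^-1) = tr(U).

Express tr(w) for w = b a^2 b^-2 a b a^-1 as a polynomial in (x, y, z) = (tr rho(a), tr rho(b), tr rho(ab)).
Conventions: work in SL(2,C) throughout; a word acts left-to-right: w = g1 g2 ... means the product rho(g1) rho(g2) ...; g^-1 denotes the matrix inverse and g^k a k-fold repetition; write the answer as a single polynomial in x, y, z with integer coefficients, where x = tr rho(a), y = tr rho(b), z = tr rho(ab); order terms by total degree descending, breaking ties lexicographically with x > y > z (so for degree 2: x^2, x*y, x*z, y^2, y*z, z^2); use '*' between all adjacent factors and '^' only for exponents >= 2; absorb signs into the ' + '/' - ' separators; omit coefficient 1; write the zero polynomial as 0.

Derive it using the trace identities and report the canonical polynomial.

x^3*y^3*z - x^4*y^2 - x^2*y^4 - 2*x^2*y^2*z^2 + x*y^3*z + x*y*z^3 + x^4 + 5*x^2*y^2 + x^2*z^2 - 3*x*y*z - 4*x^2 - y^2 - z^2 + 2

use: trace(a^2 b) = trace(a)*trace(b a) - trace(b)   [square of a] = x*z - y
apply: trace(a^2) = trace(a)*trace(a) - trace(1)   [square of a] = x^2 - 2
trace(a b^2 a) = trace(b)*trace(a^2 b) - trace(a^2)   [square of b] = x*y*z - x^2 - y^2 + 2
apply: trace(a b^2) = trace(b)*trace(a b) - trace(a)   [square of b] = y*z - x
trace(a b^2 a^2) = trace(a)*trace(a b^2 a) - trace(a b^2)   [square of a] = x^2*y*z - x^3 - x*y^2 - y*z + 3*x
trace(a b a b) = trace(b a)*trace(b a) - trace(1)   [split at a repeated b] = z^2 - 2
apply: trace(b a b^2 a) = trace(b)*trace(a b a b) - trace(a b a)   [square of b] = y*z^2 - x*z - y
use: trace(b a b^2) = trace(b)*trace(b a b) - trace(b a)   [square of b] = y^2*z - x*y - z
apply: trace(a b^2 a^2 b) = trace(a)*trace(b a b^2 a) - trace(b a b^2)   [square of a] = x*y*z^2 - x^2*z - y^2*z + z
trace(a b^2 a^2 b^-1) = trace(a b^2 a^2)*trace(b) - trace(a b^2 a^2 b)   [inverse elimination on b] = x^2*y^2*z - x^3*y - x*y^3 - x*y*z^2 + x^2*z + 3*x*y - z
trace(b a^2 b^-2 a b) = trace(a b^2 a^2 b^-1)*trace(b) - trace(a b^2 a^2)   [inverse elimination on b] = x^2*y^3*z - x^3*y^2 - x*y^4 - x*y^2*z^2 + x^3 + 4*x*y^2 - 3*x
trace(a b a b a) = trace(a)*trace(b a b a) - trace(b a b)   [square of a] = x*z^2 - y*z - x
trace(a b a b a^2) = trace(a)*trace(a b a b a) - trace(a b a b)   [square of a] = x^2*z^2 - x*y*z - x^2 - z^2 + 2
trace(b a b a b a) = trace(b a b a)*trace(b a) - trace(a b)   [split at a repeated b] = z^3 - 3*z
trace(a b a b a^2 b) = trace(a)*trace(b a b a b a) - trace(b a b a b)   [square of a] = x*z^3 - y*z^2 - 2*x*z + y
apply: trace(b^-1 a b a b a^2) = trace(a b a b a^2)*trace(b) - trace(a b a b a^2 b)   [inverse elimination on b] = x^2*y*z^2 - x*y^2*z - x*z^3 - x^2*y + 2*x*z + y
trace(b a^2 b^-2 a b a) = trace(b^-1 a b a b a^2)*trace(b) - trace(b^-1 a b a b a^2 b)   [inverse elimination on b] = x^2*y^2*z^2 - x*y^3*z - x*y*z^3 - x^2*y^2 - x^2*z^2 + 3*x*y*z + x^2 + y^2 + z^2 - 2
use: trace(b a^2 b^-2 a b a^-1) = trace(b a^2 b^-2 a b)*trace(a) - trace(b a^2 b^-2 a b a)   [inverse elimination on a] = x^3*y^3*z - x^4*y^2 - x^2*y^4 - 2*x^2*y^2*z^2 + x*y^3*z + x*y*z^3 + x^4 + 5*x^2*y^2 + x^2*z^2 - 3*x*y*z - 4*x^2 - y^2 - z^2 + 2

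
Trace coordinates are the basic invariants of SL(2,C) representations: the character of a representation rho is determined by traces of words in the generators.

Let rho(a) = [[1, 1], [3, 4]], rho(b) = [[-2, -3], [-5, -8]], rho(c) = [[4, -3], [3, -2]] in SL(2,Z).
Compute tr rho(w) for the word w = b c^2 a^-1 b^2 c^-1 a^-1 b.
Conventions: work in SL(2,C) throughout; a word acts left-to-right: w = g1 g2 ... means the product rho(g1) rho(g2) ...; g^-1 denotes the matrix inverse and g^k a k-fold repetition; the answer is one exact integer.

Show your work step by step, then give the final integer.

-126002

rho(b) = [[-2, -3], [-5, -8]]
... * rho(c) = [[4, -3], [3, -2]]  ->  [[-17, 12], [-44, 31]]
... * rho(c) = [[4, -3], [3, -2]]  ->  [[-32, 27], [-83, 70]]
... * rho(a^-1) = [[4, -1], [-3, 1]]  ->  [[-209, 59], [-542, 153]]
... * rho(b) = [[-2, -3], [-5, -8]]  ->  [[123, 155], [319, 402]]
... * rho(b) = [[-2, -3], [-5, -8]]  ->  [[-1021, -1609], [-2648, -4173]]
... * rho(c^-1) = [[-2, 3], [-3, 4]]  ->  [[6869, -9499], [17815, -24636]]
... * rho(a^-1) = [[4, -1], [-3, 1]]  ->  [[55973, -16368], [145168, -42451]]
... * rho(b) = [[-2, -3], [-5, -8]]  ->  [[-30106, -36975], [-78081, -95896]]
tr = -30106 + -95896 = -126002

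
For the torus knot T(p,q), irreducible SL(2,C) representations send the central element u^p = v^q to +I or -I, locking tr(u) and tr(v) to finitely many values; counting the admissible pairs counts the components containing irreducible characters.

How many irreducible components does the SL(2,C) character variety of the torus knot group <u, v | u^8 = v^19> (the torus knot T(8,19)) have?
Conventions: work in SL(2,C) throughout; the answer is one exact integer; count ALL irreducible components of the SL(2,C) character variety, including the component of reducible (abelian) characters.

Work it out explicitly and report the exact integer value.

64

In the torus knot group T(8,19), u^8 = v^19 is central, so an irreducible representation sends it to +I or -I (Schur).
So on each irreducible component the traces are pinned: tr(u) = 2*cos(pi*alpha/8) with 1 <= alpha <= 7, tr(v) = 2*cos(pi*beta/19) with 1 <= beta <= 18.
The two central values (-1)^alpha I and (-1)^beta I must be the same matrix, so alpha and beta share a parity.
Enumerate parity-matched pairs: 4*9 odd-odd plus 3*9 even-even gives 63.
That is 63 components of irreducible characters, and with the reducible (abelian) component the total is 64.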